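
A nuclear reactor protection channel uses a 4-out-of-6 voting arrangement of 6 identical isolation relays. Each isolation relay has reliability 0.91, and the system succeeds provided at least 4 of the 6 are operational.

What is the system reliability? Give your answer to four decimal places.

R = Σ_{i=4}^{6} C(6,i) p^i (1−p)^{6−i} with p = 0.91
C(6,4)·0.91^4·0.09^2 = 0.083319
C(6,5)·0.91^5·0.09^1 = 0.336977
C(6,6)·0.91^6·0.09^0 = 0.567869
Sum = 0.9882

0.9882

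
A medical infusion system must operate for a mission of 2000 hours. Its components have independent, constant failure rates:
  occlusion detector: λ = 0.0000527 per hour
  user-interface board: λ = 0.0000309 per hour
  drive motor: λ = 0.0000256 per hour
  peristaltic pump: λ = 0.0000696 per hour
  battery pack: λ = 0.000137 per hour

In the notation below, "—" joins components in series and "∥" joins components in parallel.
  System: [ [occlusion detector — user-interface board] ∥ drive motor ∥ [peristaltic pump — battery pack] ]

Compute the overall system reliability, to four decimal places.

0.9974

R(occlusion detector) = exp(−0.0000527 × 2000) = 0.899964
R(user-interface board) = exp(−0.0000309 × 2000) = 0.940071
R(drive motor) = exp(−0.0000256 × 2000) = 0.950089
R(peristaltic pump) = exp(−0.0000696 × 2000) = 0.870054
R(battery pack) = exp(−0.000137 × 2000) = 0.760332
Series (occlusion detector and user-interface board): 0.899964 × 0.940071 = 0.846030
Series (peristaltic pump and battery pack): 0.870054 × 0.760332 = 0.661530
Parallel ([0.846030], drive motor, and [0.661530]): 1 − (1 − 0.846030)(1 − 0.950089)(1 − 0.661530) = 0.9974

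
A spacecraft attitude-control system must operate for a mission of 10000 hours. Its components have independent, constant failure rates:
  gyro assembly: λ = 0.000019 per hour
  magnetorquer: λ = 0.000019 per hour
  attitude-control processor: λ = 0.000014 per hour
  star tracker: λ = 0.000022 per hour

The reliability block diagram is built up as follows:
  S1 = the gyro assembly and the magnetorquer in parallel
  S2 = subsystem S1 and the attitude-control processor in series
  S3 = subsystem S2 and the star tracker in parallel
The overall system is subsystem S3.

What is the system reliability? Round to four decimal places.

R(gyro assembly) = exp(−0.000019 × 10000) = 0.826959
R(magnetorquer) = exp(−0.000019 × 10000) = 0.826959
R(attitude-control processor) = exp(−0.000014 × 10000) = 0.869358
R(star tracker) = exp(−0.000022 × 10000) = 0.802519
Parallel (gyro assembly and magnetorquer): 1 − (1 − 0.826959)(1 − 0.826959) = 0.970057
Series ([0.970057] and attitude-control processor): 0.970057 × 0.869358 = 0.843327
Parallel ([0.843327] and star tracker): 1 − (1 − 0.843327)(1 − 0.802519) = 0.9691

0.9691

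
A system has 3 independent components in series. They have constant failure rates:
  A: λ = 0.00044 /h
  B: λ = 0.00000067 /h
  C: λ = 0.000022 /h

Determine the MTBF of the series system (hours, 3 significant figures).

Series of exponential components: λ_sys = Σ λ_i
λ_sys = 0.00044 + 0.00000067 + 0.000022 = 4.6267e-04 /h
MTBF = 1 / λ_sys = 2160 h

2160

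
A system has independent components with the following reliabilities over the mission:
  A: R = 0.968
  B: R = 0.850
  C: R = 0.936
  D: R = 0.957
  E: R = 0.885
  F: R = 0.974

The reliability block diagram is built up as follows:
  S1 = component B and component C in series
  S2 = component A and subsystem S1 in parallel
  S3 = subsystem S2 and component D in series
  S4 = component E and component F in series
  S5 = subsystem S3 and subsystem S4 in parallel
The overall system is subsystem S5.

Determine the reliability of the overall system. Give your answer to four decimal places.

0.9932

Series (B and C): 0.850000 × 0.936000 = 0.795600
Parallel (A and [0.795600]): 1 − (1 − 0.968000)(1 − 0.795600) = 0.993459
Series ([0.993459] and D): 0.993459 × 0.957000 = 0.950740
Series (E and F): 0.885000 × 0.974000 = 0.861990
Parallel ([0.950740] and [0.861990]): 1 − (1 − 0.950740)(1 − 0.861990) = 0.9932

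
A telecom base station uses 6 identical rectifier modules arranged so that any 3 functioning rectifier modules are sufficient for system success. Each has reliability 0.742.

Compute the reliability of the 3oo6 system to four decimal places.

R = Σ_{i=3}^{6} C(6,i) p^i (1−p)^{6−i} with p = 0.742
C(6,3)·0.742^3·0.258^3 = 0.140314
C(6,4)·0.742^4·0.258^2 = 0.302654
C(6,5)·0.742^5·0.258^1 = 0.348169
C(6,6)·0.742^6·0.258^0 = 0.166887
Sum = 0.9580

0.9580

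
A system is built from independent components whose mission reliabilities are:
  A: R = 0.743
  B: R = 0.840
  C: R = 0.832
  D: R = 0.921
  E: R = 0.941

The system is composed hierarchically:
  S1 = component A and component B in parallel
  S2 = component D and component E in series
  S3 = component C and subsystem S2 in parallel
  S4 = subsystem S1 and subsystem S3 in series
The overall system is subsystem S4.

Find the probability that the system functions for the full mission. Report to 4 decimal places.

0.9374

Parallel (A and B): 1 − (1 − 0.743000)(1 − 0.840000) = 0.958880
Series (D and E): 0.921000 × 0.941000 = 0.866661
Parallel (C and [0.866661]): 1 − (1 − 0.832000)(1 − 0.866661) = 0.977599
Series ([0.958880] and [0.977599]): 0.958880 × 0.977599 = 0.9374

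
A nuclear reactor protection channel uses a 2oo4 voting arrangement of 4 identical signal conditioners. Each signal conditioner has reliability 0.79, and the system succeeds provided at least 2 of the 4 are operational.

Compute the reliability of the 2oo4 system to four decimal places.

R = Σ_{i=2}^{4} C(4,i) p^i (1−p)^{4−i} with p = 0.79
C(4,2)·0.79^2·0.21^2 = 0.165137
C(4,3)·0.79^3·0.21^1 = 0.414153
C(4,4)·0.79^4·0.21^0 = 0.389501
Sum = 0.9688

0.9688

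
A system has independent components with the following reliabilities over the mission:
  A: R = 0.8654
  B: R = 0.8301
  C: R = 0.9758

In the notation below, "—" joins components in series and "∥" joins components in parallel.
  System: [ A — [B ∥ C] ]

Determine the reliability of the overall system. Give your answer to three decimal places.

0.862

Parallel (B and C): 1 − (1 − 0.83010)(1 − 0.97580) = 0.99589
Series (A and [0.99589]): 0.86540 × 0.99589 = 0.862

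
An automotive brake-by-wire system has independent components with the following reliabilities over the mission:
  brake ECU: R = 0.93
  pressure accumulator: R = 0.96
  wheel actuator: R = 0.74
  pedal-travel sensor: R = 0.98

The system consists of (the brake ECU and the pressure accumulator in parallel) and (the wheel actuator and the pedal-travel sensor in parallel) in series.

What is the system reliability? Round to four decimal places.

0.9920

Parallel (brake ECU and pressure accumulator): 1 − (1 − 0.930000)(1 − 0.960000) = 0.997200
Parallel (wheel actuator and pedal-travel sensor): 1 − (1 − 0.740000)(1 − 0.980000) = 0.994800
Series ([0.997200] and [0.994800]): 0.997200 × 0.994800 = 0.9920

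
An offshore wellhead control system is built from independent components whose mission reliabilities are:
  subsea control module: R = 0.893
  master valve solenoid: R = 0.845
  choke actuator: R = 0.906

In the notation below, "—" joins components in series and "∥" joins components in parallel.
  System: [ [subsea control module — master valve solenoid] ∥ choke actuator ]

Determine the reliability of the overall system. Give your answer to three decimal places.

Series (subsea control module and master valve solenoid): 0.89300 × 0.84500 = 0.75459
Parallel ([0.75459] and choke actuator): 1 − (1 − 0.75459)(1 − 0.90600) = 0.977

0.977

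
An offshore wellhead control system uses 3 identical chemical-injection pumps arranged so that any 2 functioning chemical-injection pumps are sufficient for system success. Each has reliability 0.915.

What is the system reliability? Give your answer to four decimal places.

R = Σ_{i=2}^{3} C(3,i) p^i (1−p)^{3−i} with p = 0.915
C(3,2)·0.915^2·0.085^1 = 0.213492
C(3,3)·0.915^3·0.085^0 = 0.766061
Sum = 0.9796

0.9796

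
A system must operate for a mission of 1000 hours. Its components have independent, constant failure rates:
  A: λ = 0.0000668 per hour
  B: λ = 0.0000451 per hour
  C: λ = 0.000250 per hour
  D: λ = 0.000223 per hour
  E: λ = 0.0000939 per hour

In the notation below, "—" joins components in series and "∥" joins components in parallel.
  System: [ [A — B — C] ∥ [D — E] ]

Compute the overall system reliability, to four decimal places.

R(A) = exp(−0.0000668 × 1000) = 0.935382
R(B) = exp(−0.0000451 × 1000) = 0.955902
R(C) = exp(−0.000250 × 1000) = 0.778801
R(D) = exp(−0.000223 × 1000) = 0.800115
R(E) = exp(−0.0000939 × 1000) = 0.910374
Series (A, B, and C): 0.935382 × 0.955902 × 0.778801 = 0.696352
Series (D and E): 0.800115 × 0.910374 = 0.728404
Parallel ([0.696352] and [0.728404]): 1 − (1 − 0.696352)(1 − 0.728404) = 0.9175

0.9175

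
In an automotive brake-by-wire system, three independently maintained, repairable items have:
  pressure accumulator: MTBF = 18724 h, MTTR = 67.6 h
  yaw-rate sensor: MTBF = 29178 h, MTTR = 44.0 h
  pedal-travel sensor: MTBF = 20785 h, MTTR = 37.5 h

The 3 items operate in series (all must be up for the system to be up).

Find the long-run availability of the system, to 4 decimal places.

0.9931

A(pressure accumulator) = MTBF/(MTBF+MTTR) = 18724/(18724+67.6) = 0.996403
A(yaw-rate sensor) = MTBF/(MTBF+MTTR) = 29178/(29178+44.0) = 0.998494
A(pedal-travel sensor) = MTBF/(MTBF+MTTR) = 20785/(20785+37.5) = 0.998199
Series availability: 0.996403 × 0.998494 × 0.998199 = 0.9931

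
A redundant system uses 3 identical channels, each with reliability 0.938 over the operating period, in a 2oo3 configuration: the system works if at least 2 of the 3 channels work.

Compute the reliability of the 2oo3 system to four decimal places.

R = Σ_{i=2}^{3} C(3,i) p^i (1−p)^{3−i} with p = 0.938
C(3,2)·0.938^2·0.062^1 = 0.163651
C(3,3)·0.938^3·0.062^0 = 0.825294
Sum = 0.9889

0.9889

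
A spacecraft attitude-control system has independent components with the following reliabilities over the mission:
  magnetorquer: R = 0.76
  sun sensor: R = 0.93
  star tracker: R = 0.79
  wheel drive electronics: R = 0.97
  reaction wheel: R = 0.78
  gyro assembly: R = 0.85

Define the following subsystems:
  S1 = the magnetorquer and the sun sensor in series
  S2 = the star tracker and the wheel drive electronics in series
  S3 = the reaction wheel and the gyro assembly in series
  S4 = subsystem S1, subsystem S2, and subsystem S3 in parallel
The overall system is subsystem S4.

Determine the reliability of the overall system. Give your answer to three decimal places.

0.977

Series (magnetorquer and sun sensor): 0.76000 × 0.93000 = 0.70680
Series (star tracker and wheel drive electronics): 0.79000 × 0.97000 = 0.76630
Series (reaction wheel and gyro assembly): 0.78000 × 0.85000 = 0.66300
Parallel ([0.70680], [0.76630], and [0.66300]): 1 − (1 − 0.70680)(1 − 0.76630)(1 − 0.66300) = 0.977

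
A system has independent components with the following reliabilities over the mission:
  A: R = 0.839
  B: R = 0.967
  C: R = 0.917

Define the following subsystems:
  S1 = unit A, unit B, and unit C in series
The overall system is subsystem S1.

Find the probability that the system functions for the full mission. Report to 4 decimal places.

Series (A, B, and C): 0.839000 × 0.967000 × 0.917000 = 0.7440

0.7440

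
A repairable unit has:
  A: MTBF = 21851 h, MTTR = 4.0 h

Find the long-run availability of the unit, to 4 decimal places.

0.9998

A(A) = MTBF/(MTBF+MTTR) = 21851/(21851+4.0) = 0.9998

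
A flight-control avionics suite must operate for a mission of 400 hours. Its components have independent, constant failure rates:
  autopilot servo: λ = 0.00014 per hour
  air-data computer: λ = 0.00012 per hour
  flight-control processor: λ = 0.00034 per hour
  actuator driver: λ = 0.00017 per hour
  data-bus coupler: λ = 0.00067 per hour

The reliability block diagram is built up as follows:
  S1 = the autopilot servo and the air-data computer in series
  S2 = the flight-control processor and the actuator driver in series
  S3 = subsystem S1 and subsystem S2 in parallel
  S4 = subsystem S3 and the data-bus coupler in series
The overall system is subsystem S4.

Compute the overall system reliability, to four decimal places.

0.7510

R(autopilot servo) = exp(−0.00014 × 400) = 0.945539
R(air-data computer) = exp(−0.00012 × 400) = 0.953134
R(flight-control processor) = exp(−0.00034 × 400) = 0.872843
R(actuator driver) = exp(−0.00017 × 400) = 0.934260
R(data-bus coupler) = exp(−0.00067 × 400) = 0.764908
Series (autopilot servo and air-data computer): 0.945539 × 0.953134 = 0.901225
Series (flight-control processor and actuator driver): 0.872843 × 0.934260 = 0.815462
Parallel ([0.901225] and [0.815462]): 1 − (1 − 0.901225)(1 − 0.815462) = 0.981772
Series ([0.981772] and data-bus coupler): 0.981772 × 0.764908 = 0.7510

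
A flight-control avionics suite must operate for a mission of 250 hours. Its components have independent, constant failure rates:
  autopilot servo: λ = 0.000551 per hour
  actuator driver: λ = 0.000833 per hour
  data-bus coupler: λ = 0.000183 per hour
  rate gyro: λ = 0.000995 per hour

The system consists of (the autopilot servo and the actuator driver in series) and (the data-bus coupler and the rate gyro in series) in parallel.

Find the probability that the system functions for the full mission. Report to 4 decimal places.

0.9254

R(autopilot servo) = exp(−0.000551 × 250) = 0.871316
R(actuator driver) = exp(−0.000833 × 250) = 0.812004
R(data-bus coupler) = exp(−0.000183 × 250) = 0.955281
R(rate gyro) = exp(−0.000995 × 250) = 0.779775
Series (autopilot servo and actuator driver): 0.871316 × 0.812004 = 0.707512
Series (data-bus coupler and rate gyro): 0.955281 × 0.779775 = 0.744904
Parallel ([0.707512] and [0.744904]): 1 − (1 − 0.707512)(1 − 0.744904) = 0.9254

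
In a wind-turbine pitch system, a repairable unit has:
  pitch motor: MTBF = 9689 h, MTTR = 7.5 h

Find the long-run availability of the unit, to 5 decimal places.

A(pitch motor) = MTBF/(MTBF+MTTR) = 9689/(9689+7.5) = 0.99923

0.99923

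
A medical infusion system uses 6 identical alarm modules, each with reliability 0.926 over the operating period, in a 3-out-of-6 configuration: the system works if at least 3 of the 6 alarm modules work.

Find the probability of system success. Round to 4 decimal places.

0.9996

R = Σ_{i=3}^{6} C(6,i) p^i (1−p)^{6−i} with p = 0.926
C(6,3)·0.926^3·0.074^3 = 0.006435
C(6,4)·0.926^4·0.074^2 = 0.060395
C(6,5)·0.926^5·0.074^1 = 0.302300
C(6,6)·0.926^6·0.074^0 = 0.630472
Sum = 0.9996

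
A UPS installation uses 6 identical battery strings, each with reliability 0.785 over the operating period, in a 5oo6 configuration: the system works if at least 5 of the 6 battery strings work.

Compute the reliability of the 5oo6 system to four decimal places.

0.6185

R = Σ_{i=5}^{6} C(6,i) p^i (1−p)^{6−i} with p = 0.785
C(6,5)·0.785^5·0.215^1 = 0.384537
C(6,6)·0.785^6·0.215^0 = 0.234001
Sum = 0.6185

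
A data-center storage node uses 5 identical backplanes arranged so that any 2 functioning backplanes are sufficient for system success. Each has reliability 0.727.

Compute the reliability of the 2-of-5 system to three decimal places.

0.978

R = Σ_{i=2}^{5} C(5,i) p^i (1−p)^{5−i} with p = 0.727
C(5,2)·0.727^2·0.273^3 = 0.10754
C(5,3)·0.727^3·0.273^2 = 0.28637
C(5,4)·0.727^4·0.273^1 = 0.38130
C(5,5)·0.727^5·0.273^0 = 0.20308
Sum = 0.978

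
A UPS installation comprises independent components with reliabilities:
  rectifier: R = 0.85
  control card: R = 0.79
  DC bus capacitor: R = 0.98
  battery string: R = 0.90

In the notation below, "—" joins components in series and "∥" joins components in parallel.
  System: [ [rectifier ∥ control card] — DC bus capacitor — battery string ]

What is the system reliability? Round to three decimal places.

Parallel (rectifier and control card): 1 − (1 − 0.85000)(1 − 0.79000) = 0.96850
Series ([0.96850], DC bus capacitor, and battery string): 0.96850 × 0.98000 × 0.90000 = 0.854

0.854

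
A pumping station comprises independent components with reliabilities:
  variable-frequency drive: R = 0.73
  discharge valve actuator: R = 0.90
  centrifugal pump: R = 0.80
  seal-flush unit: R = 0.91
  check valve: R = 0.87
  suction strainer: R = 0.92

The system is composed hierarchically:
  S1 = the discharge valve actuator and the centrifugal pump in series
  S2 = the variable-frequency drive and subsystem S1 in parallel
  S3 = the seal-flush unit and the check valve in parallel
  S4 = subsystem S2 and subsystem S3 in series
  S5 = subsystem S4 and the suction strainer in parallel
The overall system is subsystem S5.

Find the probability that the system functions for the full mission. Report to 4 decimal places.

0.9931

Series (discharge valve actuator and centrifugal pump): 0.900000 × 0.800000 = 0.720000
Parallel (variable-frequency drive and [0.720000]): 1 − (1 − 0.730000)(1 − 0.720000) = 0.924400
Parallel (seal-flush unit and check valve): 1 − (1 − 0.910000)(1 − 0.870000) = 0.988300
Series ([0.924400] and [0.988300]): 0.924400 × 0.988300 = 0.913585
Parallel ([0.913585] and suction strainer): 1 − (1 − 0.913585)(1 − 0.920000) = 0.9931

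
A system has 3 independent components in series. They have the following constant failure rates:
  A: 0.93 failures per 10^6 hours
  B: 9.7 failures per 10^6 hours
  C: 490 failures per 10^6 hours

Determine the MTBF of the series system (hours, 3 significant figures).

2000

Series of exponential components: λ_sys = Σ λ_i
λ_sys = 0.00000093 + 0.0000097 + 0.00049 = 5.0063e-04 /h
MTBF = 1 / λ_sys = 2000 h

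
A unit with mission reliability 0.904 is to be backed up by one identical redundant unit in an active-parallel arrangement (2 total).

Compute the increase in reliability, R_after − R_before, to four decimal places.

R_before = 0.904
R_after = 1 − (1 − 0.904)^2 = 0.9908
ΔR = 0.9908 − 0.904 = 0.0868

0.0868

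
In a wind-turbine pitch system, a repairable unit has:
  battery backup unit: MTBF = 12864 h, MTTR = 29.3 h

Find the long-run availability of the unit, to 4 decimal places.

A(battery backup unit) = MTBF/(MTBF+MTTR) = 12864/(12864+29.3) = 0.9977

0.9977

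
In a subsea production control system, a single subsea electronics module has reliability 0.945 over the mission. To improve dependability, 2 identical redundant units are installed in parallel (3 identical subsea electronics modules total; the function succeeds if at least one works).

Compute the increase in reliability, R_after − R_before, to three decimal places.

R_before = 0.945
R_after = 1 − (1 − 0.945)^3 = 1.000
ΔR = 1.000 − 0.945 = 0.055

0.055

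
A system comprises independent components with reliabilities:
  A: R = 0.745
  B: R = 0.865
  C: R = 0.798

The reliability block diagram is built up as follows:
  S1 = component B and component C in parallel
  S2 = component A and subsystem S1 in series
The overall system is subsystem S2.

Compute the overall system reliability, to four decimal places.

Parallel (B and C): 1 − (1 − 0.865000)(1 − 0.798000) = 0.972730
Series (A and [0.972730]): 0.745000 × 0.972730 = 0.7247

0.7247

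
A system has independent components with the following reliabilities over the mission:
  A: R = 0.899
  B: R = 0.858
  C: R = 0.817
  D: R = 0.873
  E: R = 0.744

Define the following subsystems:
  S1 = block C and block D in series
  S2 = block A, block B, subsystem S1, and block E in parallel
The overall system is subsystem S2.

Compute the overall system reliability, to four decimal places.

Series (C and D): 0.817000 × 0.873000 = 0.713241
Parallel (A, B, [0.713241], and E): 1 − (1 − 0.899000)(1 − 0.858000)(1 − 0.713241)(1 − 0.744000) = 0.9989

0.9989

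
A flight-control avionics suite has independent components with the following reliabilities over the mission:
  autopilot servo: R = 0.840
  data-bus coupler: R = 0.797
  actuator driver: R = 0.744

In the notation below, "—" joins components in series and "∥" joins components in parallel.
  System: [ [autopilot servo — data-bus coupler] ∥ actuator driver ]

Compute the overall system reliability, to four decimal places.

0.9154

Series (autopilot servo and data-bus coupler): 0.840000 × 0.797000 = 0.669480
Parallel ([0.669480] and actuator driver): 1 − (1 − 0.669480)(1 − 0.744000) = 0.9154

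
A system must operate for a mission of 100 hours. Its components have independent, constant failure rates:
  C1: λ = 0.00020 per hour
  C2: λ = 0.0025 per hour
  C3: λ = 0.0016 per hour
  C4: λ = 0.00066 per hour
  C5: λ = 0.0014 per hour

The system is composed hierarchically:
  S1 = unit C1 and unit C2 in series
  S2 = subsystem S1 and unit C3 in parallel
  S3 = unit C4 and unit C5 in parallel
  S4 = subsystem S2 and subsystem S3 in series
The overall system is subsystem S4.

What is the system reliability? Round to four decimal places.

R(C1) = exp(−0.00020 × 100) = 0.980199
R(C2) = exp(−0.0025 × 100) = 0.778801
R(C3) = exp(−0.0016 × 100) = 0.852144
R(C4) = exp(−0.00066 × 100) = 0.936131
R(C5) = exp(−0.0014 × 100) = 0.869358
Series (C1 and C2): 0.980199 × 0.778801 = 0.763380
Parallel ([0.763380] and C3): 1 − (1 − 0.763380)(1 − 0.852144) = 0.965014
Parallel (C4 and C5): 1 − (1 − 0.936131)(1 − 0.869358) = 0.991656
Series ([0.965014] and [0.991656]): 0.965014 × 0.991656 = 0.9570

0.9570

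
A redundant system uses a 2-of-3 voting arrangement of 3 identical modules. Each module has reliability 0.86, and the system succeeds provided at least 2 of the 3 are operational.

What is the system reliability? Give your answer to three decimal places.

R = Σ_{i=2}^{3} C(3,i) p^i (1−p)^{3−i} with p = 0.86
C(3,2)·0.86^2·0.14^1 = 0.31063
C(3,3)·0.86^3·0.14^0 = 0.63606
Sum = 0.947

0.947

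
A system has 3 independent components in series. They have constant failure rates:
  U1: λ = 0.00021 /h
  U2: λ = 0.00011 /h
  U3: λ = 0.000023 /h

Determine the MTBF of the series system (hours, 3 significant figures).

Series of exponential components: λ_sys = Σ λ_i
λ_sys = 0.00021 + 0.00011 + 0.000023 = 3.4300e-04 /h
MTBF = 1 / λ_sys = 2920 h

2920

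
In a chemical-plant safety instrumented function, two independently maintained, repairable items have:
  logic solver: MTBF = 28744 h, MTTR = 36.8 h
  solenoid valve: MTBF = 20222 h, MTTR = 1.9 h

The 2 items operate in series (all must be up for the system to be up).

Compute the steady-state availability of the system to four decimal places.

0.9986

A(logic solver) = MTBF/(MTBF+MTTR) = 28744/(28744+36.8) = 0.998721
A(solenoid valve) = MTBF/(MTBF+MTTR) = 20222/(20222+1.9) = 0.999906
Series availability: 0.998721 × 0.999906 = 0.9986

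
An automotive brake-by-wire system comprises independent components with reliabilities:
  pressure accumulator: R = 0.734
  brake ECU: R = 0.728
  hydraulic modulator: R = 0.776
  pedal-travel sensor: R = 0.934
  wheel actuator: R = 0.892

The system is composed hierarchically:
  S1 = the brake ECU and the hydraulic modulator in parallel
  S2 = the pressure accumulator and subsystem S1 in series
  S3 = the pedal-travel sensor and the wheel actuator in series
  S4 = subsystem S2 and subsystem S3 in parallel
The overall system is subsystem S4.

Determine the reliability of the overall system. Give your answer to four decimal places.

Parallel (brake ECU and hydraulic modulator): 1 − (1 − 0.728000)(1 − 0.776000) = 0.939072
Series (pressure accumulator and [0.939072]): 0.734000 × 0.939072 = 0.689279
Series (pedal-travel sensor and wheel actuator): 0.934000 × 0.892000 = 0.833128
Parallel ([0.689279] and [0.833128]): 1 − (1 − 0.689279)(1 − 0.833128) = 0.9481

0.9481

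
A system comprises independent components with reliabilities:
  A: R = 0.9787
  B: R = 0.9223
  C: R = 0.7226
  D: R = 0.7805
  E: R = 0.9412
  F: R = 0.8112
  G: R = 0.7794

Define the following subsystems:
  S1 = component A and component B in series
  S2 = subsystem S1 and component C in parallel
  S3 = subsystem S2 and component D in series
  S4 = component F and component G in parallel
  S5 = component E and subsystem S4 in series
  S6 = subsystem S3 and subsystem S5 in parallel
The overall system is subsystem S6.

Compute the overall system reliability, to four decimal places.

Series (A and B): 0.978700 × 0.922300 = 0.902655
Parallel ([0.902655] and C): 1 − (1 − 0.902655)(1 − 0.722600) = 0.972996
Series ([0.972996] and D): 0.972996 × 0.780500 = 0.759423
Parallel (F and G): 1 − (1 − 0.811200)(1 − 0.779400) = 0.958351
Series (E and [0.958351]): 0.941200 × 0.958351 = 0.902000
Parallel ([0.759423] and [0.902000]): 1 − (1 − 0.759423)(1 − 0.902000) = 0.9764

0.9764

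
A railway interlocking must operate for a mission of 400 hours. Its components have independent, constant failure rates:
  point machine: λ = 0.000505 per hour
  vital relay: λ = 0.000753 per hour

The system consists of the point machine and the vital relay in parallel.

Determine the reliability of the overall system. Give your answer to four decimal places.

0.9524

R(point machine) = exp(−0.000505 × 400) = 0.817095
R(vital relay) = exp(−0.000753 × 400) = 0.739930
Parallel (point machine and vital relay): 1 − (1 − 0.817095)(1 − 0.739930) = 0.9524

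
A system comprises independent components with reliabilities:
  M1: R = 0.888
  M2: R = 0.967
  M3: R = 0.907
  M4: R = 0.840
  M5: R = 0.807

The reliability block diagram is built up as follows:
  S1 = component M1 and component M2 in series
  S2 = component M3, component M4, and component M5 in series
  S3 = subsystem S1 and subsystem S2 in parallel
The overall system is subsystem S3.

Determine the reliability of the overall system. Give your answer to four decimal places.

Series (M1 and M2): 0.888000 × 0.967000 = 0.858696
Series (M3, M4, and M5): 0.907000 × 0.840000 × 0.807000 = 0.614837
Parallel ([0.858696] and [0.614837]): 1 − (1 − 0.858696)(1 − 0.614837) = 0.9456

0.9456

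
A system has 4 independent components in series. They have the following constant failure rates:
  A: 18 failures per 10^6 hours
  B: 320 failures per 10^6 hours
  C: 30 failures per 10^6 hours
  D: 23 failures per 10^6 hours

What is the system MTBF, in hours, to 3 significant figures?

Series of exponential components: λ_sys = Σ λ_i
λ_sys = 0.000018 + 0.00032 + 0.000030 + 0.000023 = 3.9100e-04 /h
MTBF = 1 / λ_sys = 2560 h

2560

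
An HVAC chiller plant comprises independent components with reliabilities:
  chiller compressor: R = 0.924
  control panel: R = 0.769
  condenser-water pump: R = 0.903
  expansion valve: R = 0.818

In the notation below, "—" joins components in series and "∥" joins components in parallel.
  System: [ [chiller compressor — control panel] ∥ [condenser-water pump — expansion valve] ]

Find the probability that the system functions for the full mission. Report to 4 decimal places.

Series (chiller compressor and control panel): 0.924000 × 0.769000 = 0.710556
Series (condenser-water pump and expansion valve): 0.903000 × 0.818000 = 0.738654
Parallel ([0.710556] and [0.738654]): 1 − (1 − 0.710556)(1 − 0.738654) = 0.9244

0.9244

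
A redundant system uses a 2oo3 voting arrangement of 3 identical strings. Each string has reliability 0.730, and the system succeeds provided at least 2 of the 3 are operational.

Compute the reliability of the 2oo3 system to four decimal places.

R = Σ_{i=2}^{3} C(3,i) p^i (1−p)^{3−i} with p = 0.730
C(3,2)·0.730^2·0.270^1 = 0.431649
C(3,3)·0.730^3·0.270^0 = 0.389017
Sum = 0.8207

0.8207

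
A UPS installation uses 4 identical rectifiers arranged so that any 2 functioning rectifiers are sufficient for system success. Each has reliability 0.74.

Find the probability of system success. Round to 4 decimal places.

0.9434

R = Σ_{i=2}^{4} C(4,i) p^i (1−p)^{4−i} with p = 0.74
C(4,2)·0.74^2·0.26^2 = 0.222107
C(4,3)·0.74^3·0.26^1 = 0.421433
C(4,4)·0.74^4·0.26^0 = 0.299866
Sum = 0.9434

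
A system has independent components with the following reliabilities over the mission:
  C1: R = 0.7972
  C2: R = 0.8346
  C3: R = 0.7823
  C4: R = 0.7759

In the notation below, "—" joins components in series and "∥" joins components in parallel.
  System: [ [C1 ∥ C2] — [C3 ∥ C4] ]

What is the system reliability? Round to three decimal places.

0.919

Parallel (C1 and C2): 1 − (1 − 0.79720)(1 − 0.83460) = 0.96646
Parallel (C3 and C4): 1 − (1 − 0.78230)(1 − 0.77590) = 0.95121
Series ([0.96646] and [0.95121]): 0.96646 × 0.95121 = 0.919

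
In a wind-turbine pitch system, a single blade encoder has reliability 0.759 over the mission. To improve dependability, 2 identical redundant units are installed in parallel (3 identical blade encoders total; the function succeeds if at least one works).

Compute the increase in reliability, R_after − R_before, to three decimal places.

R_before = 0.759
R_after = 1 − (1 − 0.759)^3 = 0.986
ΔR = 0.986 − 0.759 = 0.227

0.227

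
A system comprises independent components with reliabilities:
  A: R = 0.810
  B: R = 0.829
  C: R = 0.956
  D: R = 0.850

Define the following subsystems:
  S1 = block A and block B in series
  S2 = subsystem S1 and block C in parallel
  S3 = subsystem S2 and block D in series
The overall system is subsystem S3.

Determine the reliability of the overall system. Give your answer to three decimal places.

0.838

Series (A and B): 0.81000 × 0.82900 = 0.67149
Parallel ([0.67149] and C): 1 − (1 − 0.67149)(1 − 0.95600) = 0.98555
Series ([0.98555] and D): 0.98555 × 0.85000 = 0.838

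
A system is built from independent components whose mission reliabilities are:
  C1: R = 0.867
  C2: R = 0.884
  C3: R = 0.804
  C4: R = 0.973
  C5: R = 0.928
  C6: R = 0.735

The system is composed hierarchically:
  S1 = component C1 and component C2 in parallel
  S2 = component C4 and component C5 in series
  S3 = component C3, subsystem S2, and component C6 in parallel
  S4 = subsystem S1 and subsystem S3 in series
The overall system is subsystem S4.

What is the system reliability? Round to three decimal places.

Parallel (C1 and C2): 1 − (1 − 0.86700)(1 − 0.88400) = 0.98457
Series (C4 and C5): 0.97300 × 0.92800 = 0.90294
Parallel (C3, [0.90294], and C6): 1 − (1 − 0.80400)(1 − 0.90294)(1 − 0.73500) = 0.99496
Series ([0.98457] and [0.99496]): 0.98457 × 0.99496 = 0.980

0.980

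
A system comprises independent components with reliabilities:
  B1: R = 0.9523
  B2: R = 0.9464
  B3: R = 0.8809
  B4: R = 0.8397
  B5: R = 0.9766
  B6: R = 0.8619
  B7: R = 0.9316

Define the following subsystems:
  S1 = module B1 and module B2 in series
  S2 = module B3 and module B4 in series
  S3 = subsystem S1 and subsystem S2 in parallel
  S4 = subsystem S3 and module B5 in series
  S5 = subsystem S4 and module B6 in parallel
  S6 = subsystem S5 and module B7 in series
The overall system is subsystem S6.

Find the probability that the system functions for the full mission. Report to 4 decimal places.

Series (B1 and B2): 0.952300 × 0.946400 = 0.901257
Series (B3 and B4): 0.880900 × 0.839700 = 0.739692
Parallel ([0.901257] and [0.739692]): 1 − (1 − 0.901257)(1 − 0.739692) = 0.974296
Series ([0.974296] and B5): 0.974296 × 0.976600 = 0.951497
Parallel ([0.951497] and B6): 1 − (1 − 0.951497)(1 − 0.861900) = 0.993302
Series ([0.993302] and B7): 0.993302 × 0.931600 = 0.9254

0.9254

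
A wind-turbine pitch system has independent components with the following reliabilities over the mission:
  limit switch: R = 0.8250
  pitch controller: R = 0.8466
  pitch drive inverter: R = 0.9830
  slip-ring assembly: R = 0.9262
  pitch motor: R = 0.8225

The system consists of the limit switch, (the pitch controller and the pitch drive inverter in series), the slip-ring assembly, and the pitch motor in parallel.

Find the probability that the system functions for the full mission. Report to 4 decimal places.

0.9996

Series (pitch controller and pitch drive inverter): 0.846600 × 0.983000 = 0.832208
Parallel (limit switch, [0.832208], slip-ring assembly, and pitch motor): 1 − (1 − 0.825000)(1 − 0.832208)(1 − 0.926200)(1 − 0.822500) = 0.9996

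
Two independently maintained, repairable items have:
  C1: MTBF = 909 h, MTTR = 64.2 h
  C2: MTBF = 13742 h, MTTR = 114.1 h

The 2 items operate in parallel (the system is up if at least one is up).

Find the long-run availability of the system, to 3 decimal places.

A(C1) = MTBF/(MTBF+MTTR) = 909/(909+64.2) = 0.934032
A(C2) = MTBF/(MTBF+MTTR) = 13742/(13742+114.1) = 0.991765
Parallel availability: 1 − (1 − 0.934032)(1 − 0.991765) = 0.999

0.999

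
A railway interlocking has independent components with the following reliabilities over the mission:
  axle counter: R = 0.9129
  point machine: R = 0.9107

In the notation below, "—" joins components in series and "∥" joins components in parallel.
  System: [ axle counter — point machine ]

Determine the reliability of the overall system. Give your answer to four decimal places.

0.8314

Series (axle counter and point machine): 0.912900 × 0.910700 = 0.8314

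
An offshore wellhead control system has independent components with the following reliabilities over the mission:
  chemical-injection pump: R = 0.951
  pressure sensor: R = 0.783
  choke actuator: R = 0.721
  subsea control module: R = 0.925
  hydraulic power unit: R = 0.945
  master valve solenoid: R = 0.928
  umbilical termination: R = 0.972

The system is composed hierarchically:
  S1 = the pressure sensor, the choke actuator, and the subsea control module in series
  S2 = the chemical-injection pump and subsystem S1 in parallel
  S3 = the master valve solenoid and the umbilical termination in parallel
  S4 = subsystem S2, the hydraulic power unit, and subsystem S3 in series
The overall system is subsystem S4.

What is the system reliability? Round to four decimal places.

Series (pressure sensor, choke actuator, and subsea control module): 0.783000 × 0.721000 × 0.925000 = 0.522202
Parallel (chemical-injection pump and [0.522202]): 1 − (1 − 0.951000)(1 − 0.522202) = 0.976588
Parallel (master valve solenoid and umbilical termination): 1 − (1 − 0.928000)(1 − 0.972000) = 0.997984
Series ([0.976588], hydraulic power unit, and [0.997984]): 0.976588 × 0.945000 × 0.997984 = 0.9210

0.9210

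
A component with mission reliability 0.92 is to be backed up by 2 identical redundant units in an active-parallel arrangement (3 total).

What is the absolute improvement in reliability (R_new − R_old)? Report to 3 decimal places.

0.079

R_before = 0.92
R_after = 1 − (1 − 0.92)^3 = 0.999
ΔR = 0.999 − 0.92 = 0.079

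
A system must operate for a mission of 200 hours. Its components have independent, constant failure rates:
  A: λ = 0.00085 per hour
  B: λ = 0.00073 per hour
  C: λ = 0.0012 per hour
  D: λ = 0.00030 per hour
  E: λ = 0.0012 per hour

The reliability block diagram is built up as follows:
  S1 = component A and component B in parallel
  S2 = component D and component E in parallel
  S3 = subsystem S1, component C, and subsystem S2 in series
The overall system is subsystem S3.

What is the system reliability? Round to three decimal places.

R(A) = exp(−0.00085 × 200) = 0.84366
R(B) = exp(−0.00073 × 200) = 0.86416
R(C) = exp(−0.0012 × 200) = 0.78663
R(D) = exp(−0.00030 × 200) = 0.94176
R(E) = exp(−0.0012 × 200) = 0.78663
Parallel (A and B): 1 − (1 − 0.84366)(1 − 0.86416) = 0.97876
Parallel (D and E): 1 − (1 − 0.94176)(1 − 0.78663) = 0.98757
Series ([0.97876], C, and [0.98757]): 0.97876 × 0.78663 × 0.98757 = 0.760

0.760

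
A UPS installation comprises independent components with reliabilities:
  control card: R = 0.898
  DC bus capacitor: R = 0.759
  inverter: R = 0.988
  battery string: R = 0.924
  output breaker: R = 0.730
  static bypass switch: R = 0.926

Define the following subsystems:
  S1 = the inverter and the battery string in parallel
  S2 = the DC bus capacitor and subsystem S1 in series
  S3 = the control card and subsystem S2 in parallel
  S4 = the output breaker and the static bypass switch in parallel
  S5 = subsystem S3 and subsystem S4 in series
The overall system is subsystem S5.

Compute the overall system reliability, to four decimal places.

0.9559

Parallel (inverter and battery string): 1 − (1 − 0.988000)(1 − 0.924000) = 0.999088
Series (DC bus capacitor and [0.999088]): 0.759000 × 0.999088 = 0.758308
Parallel (control card and [0.758308]): 1 − (1 − 0.898000)(1 − 0.758308) = 0.975347
Parallel (output breaker and static bypass switch): 1 − (1 − 0.730000)(1 − 0.926000) = 0.980020
Series ([0.975347] and [0.980020]): 0.975347 × 0.980020 = 0.9559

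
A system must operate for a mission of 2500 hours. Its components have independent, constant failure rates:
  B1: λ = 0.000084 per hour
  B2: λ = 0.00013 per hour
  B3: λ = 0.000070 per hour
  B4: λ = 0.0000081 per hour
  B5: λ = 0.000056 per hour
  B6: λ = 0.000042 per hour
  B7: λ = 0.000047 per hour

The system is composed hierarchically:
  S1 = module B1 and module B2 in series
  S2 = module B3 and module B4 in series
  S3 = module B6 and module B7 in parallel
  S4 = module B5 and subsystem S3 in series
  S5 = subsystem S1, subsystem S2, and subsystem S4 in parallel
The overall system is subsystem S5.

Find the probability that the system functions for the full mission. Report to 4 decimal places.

0.9897

R(B1) = exp(−0.000084 × 2500) = 0.810584
R(B2) = exp(−0.00013 × 2500) = 0.722527
R(B3) = exp(−0.000070 × 2500) = 0.839457
R(B4) = exp(−0.0000081 × 2500) = 0.979954
R(B5) = exp(−0.000056 × 2500) = 0.869358
R(B6) = exp(−0.000042 × 2500) = 0.900325
R(B7) = exp(−0.000047 × 2500) = 0.889141
Series (B1 and B2): 0.810584 × 0.722527 = 0.585669
Series (B3 and B4): 0.839457 × 0.979954 = 0.822629
Parallel (B6 and B7): 1 − (1 − 0.900325)(1 − 0.889141) = 0.988950
Series (B5 and [0.988950]): 0.869358 × 0.988950 = 0.859752
Parallel ([0.585669], [0.822629], and [0.859752]): 1 − (1 − 0.585669)(1 − 0.822629)(1 − 0.859752) = 0.9897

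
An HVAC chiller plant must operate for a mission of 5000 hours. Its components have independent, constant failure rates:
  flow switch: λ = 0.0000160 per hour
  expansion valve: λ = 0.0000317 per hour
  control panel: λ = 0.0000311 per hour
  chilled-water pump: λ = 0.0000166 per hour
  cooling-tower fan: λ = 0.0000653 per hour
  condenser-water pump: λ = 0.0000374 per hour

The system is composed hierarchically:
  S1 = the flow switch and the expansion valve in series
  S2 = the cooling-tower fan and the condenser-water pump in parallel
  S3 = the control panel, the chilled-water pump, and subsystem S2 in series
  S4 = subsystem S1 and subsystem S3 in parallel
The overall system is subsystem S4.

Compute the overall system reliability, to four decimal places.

R(flow switch) = exp(−0.0000160 × 5000) = 0.923116
R(expansion valve) = exp(−0.0000317 × 5000) = 0.853423
R(control panel) = exp(−0.0000311 × 5000) = 0.855987
R(chilled-water pump) = exp(−0.0000166 × 5000) = 0.920351
R(cooling-tower fan) = exp(−0.0000653 × 5000) = 0.721444
R(condenser-water pump) = exp(−0.0000374 × 5000) = 0.829444
Series (flow switch and expansion valve): 0.923116 × 0.853423 = 0.787808
Parallel (cooling-tower fan and condenser-water pump): 1 − (1 − 0.721444)(1 − 0.829444) = 0.952491
Series (control panel, chilled-water pump, and [0.952491]): 0.855987 × 0.920351 × 0.952491 = 0.750380
Parallel ([0.787808] and [0.750380]): 1 − (1 − 0.787808)(1 − 0.750380) = 0.9470

0.9470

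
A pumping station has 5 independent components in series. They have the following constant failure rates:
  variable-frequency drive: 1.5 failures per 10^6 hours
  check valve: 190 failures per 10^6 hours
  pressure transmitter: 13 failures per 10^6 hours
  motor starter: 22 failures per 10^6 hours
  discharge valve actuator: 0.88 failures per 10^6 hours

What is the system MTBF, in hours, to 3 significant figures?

4400

Series of exponential components: λ_sys = Σ λ_i
λ_sys = 0.0000015 + 0.00019 + 0.000013 + 0.000022 + 0.00000088 = 2.2738e-04 /h
MTBF = 1 / λ_sys = 4400 h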